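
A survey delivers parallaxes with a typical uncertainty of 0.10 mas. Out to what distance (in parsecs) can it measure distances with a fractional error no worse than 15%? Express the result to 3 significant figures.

σ_d/d = σ_p/p, so the condition is σ_p/p ≤ 0.15, i.e. p ≥ σ_p/0.15.
p_min = 0.10/0.15 = 0.66667 mas = 0.00066667 arcsec.
d_max = 1/p_min = 1/0.00066667 = 1500 pc.

1500 pc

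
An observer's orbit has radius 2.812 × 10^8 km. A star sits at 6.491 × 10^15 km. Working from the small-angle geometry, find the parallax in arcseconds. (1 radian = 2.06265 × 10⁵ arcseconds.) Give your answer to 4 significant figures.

θ ≈ B/d = (2.812 × 10^8) / (6.491 × 10^15) = 4.3322 × 10^-8 rad.
In arcseconds: 4.3322 × 10^-8 × 206265 = 0.0089358″.

0.008936 arcsec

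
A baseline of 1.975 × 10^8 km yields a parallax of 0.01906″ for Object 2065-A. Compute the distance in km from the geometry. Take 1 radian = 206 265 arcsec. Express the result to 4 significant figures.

θ = 0.01906″ = 0.01906/206265 = 9.2405 × 10^-8 rad.
d = B/θ = (1.975 × 10^8) / (9.2405 × 10^-8) = 2.1373 × 10^15 km.

2.137 × 10^15 km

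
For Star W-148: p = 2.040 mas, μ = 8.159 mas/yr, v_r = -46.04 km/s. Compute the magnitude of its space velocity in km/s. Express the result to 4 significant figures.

d = 1/p = 1/0.002040″ = 490.2 pc.
μ = 8.159 mas/yr = 0.008159 ″/yr.
v_t = 4.740 μ d = 4.740 × 0.008159 × 490.2 = 18.958 km/s.
v = √(v_r² + v_t²) = √((-46.04)² + 18.958²) = √2479.09 = 49.79 km/s.

49.79 km/s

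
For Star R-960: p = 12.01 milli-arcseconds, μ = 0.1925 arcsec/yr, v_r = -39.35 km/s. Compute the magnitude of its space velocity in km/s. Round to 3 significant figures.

85.6 km/s

d = 1/p = 1/0.01201″ = 83.264 pc.
v_t = 4.740 μ d = 4.740 × 0.1925 × 83.264 = 75.974 km/s.
v = √(v_r² + v_t²) = √((-39.35)² + 75.974²) = √7320.47 = 85.56 km/s.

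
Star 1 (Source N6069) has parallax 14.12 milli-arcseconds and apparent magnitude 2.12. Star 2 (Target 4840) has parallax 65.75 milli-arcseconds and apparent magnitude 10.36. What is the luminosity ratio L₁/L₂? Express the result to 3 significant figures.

L₁/L₂ = 42900

d₁ = 1/p₁ = 1/0.01412″ = 70.822 pc; d₂ = 1/p₂ = 1/0.06575″ = 15.209 pc.
M₁ = m₁ − 5 log₁₀ d₁ + 5 = 2.12 − 9.2508 + 5 = -2.1308.
M₂ = 10.36 − 5.9105 + 5 = 9.4495.
L₁/L₂ = 10^(0.4(M₂ − M₁)) = 10^(0.4 × 11.5803) = 10^4.63212 = 42867.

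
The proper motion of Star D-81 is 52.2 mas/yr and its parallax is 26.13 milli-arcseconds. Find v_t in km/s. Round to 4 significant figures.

d = 1/p = 1/0.02613″ = 38.27 pc.
μ = 52.2 mas/yr = 0.0522 ″/yr.
v_t = 4.74 × μ × d = 4.74 × 0.0522 × 38.27 = 9.4691 km/s.

9.469 km/s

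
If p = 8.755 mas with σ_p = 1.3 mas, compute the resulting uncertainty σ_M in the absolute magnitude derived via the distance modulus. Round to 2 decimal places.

M = m − 5 log₁₀ d + 5 = m + 5 log₁₀ p + 5, so ∂M/∂p = 5/(p ln 10).
σ_M = (5/ln 10) · (σ_p/p) = 2.1715 × 1.3/8.755 = 2.1715 × 0.14849 = 0.32245.

σ_M = 0.32 mag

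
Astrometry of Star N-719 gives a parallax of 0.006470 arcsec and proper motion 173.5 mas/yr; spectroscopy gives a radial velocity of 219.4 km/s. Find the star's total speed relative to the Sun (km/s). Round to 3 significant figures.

d = 1/p = 1/0.006470″ = 154.56 pc.
μ = 173.5 mas/yr = 0.1735 ″/yr.
v_t = 4.740 μ d = 4.740 × 0.1735 × 154.56 = 127.11 km/s.
v = √(v_r² + v_t²) = √(219.4² + 127.11²) = √64293.3 = 253.56 km/s.

254 km/s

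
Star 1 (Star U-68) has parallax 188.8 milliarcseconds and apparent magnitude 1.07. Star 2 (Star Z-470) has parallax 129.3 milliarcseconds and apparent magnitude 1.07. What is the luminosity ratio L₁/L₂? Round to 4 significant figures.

d₁ = 1/p₁ = 1/0.1888″ = 5.2966 pc; d₂ = 1/p₂ = 1/0.1293″ = 7.734 pc.
M₁ = m₁ − 5 log₁₀ d₁ + 5 = 1.07 − 3.6200 + 5 = 2.4500.
M₂ = 1.07 − 4.4420 + 5 = 1.6280.
L₁/L₂ = 10^(0.4(M₂ − M₁)) = 10^(0.4 × (-0.8220)) = 10^(-0.32880) = 0.46903.

L₁/L₂ = 0.4690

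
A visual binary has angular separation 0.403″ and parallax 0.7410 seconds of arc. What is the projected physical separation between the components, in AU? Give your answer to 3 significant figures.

0.544 AU

d = 1/p = 1/0.7410″ = 1.3495 pc.
At distance d (pc), an angle of θ arcsec spans θ·d AU: s = 0.403 × 1.3495 = 0.54385 AU.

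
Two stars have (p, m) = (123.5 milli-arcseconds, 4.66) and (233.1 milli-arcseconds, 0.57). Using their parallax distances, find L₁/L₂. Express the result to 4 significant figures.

d₁ = 1/p₁ = 1/0.1235″ = 8.0972 pc; d₂ = 1/p₂ = 1/0.2331″ = 4.29 pc.
M₁ = m₁ − 5 log₁₀ d₁ + 5 = 4.66 − 4.5417 + 5 = 5.1183.
M₂ = 0.57 − 3.1623 + 5 = 2.4077.
L₁/L₂ = 10^(0.4(M₂ − M₁)) = 10^(0.4 × (-2.7106)) = 10^(-1.08424) = 0.082368.

L₁/L₂ = 0.08237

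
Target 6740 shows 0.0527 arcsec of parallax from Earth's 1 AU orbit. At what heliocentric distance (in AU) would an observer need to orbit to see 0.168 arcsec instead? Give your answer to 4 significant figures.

Parallax scales linearly with baseline: p ∝ B, so B = p_target / p_Earth × 1 AU.
B = 0.168 / 0.0527 = 3.1879 AU.

3.188 AU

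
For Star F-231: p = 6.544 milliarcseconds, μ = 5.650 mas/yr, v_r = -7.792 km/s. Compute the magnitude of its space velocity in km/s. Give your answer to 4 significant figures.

8.801 km/s

d = 1/p = 1/0.006544″ = 152.81 pc.
μ = 5.650 mas/yr = 0.005650 ″/yr.
v_t = 4.740 μ d = 4.740 × 0.005650 × 152.81 = 4.0924 km/s.
v = √(v_r² + v_t²) = √((-7.792)² + 4.0924²) = √77.463 = 8.8013 km/s.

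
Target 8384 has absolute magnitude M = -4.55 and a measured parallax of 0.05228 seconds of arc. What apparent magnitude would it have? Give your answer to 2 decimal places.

m = -3.14

d = 1/p = 1/0.05228″ = 19.128 pc.
m − M = 5 log₁₀ d − 5 = 5 log₁₀(19.128) − 5 = 6.4083 − 5 = 1.4083.
m = M + (m − M) = -4.55 + 1.4083 = -3.14.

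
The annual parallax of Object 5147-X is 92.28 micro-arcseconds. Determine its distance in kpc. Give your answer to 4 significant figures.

10.84 kpc

p = 92.28 micro-arcseconds = 0.00009228 arcsec.
d = 1/p = 1/0.00009228 = 10837 pc.
= 10.837 kpc.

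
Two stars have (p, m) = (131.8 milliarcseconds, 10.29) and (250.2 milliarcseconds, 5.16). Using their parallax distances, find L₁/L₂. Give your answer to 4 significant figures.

L₁/L₂ = 0.03197

d₁ = 1/p₁ = 1/0.1318″ = 7.5873 pc; d₂ = 1/p₂ = 1/0.2502″ = 3.9968 pc.
M₁ = m₁ − 5 log₁₀ d₁ + 5 = 10.29 − 4.4004 + 5 = 10.8896.
M₂ = 5.16 − 3.0086 + 5 = 7.1514.
L₁/L₂ = 10^(0.4(M₂ − M₁)) = 10^(0.4 × (-3.7382)) = 10^(-1.49528) = 0.031968.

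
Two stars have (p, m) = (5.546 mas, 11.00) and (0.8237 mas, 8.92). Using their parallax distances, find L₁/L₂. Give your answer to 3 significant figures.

d₁ = 1/p₁ = 1/0.005546″ = 180.31 pc; d₂ = 1/p₂ = 1/0.0008237″ = 1214 pc.
M₁ = m₁ − 5 log₁₀ d₁ + 5 = 11.00 − 11.2801 + 5 = 4.7199.
M₂ = 8.92 − 15.4211 + 5 = -1.5011.
L₁/L₂ = 10^(0.4(M₂ − M₁)) = 10^(0.4 × (-6.2210)) = 10^(-2.48840) = 0.0032479.

L₁/L₂ = 0.00325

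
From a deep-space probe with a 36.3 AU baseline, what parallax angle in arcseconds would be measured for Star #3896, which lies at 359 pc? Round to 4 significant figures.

p (arcsec) = B (AU) / d (pc).
p = 36.3 / 359 = 0.10111 arcsec.

0.1011 arcsec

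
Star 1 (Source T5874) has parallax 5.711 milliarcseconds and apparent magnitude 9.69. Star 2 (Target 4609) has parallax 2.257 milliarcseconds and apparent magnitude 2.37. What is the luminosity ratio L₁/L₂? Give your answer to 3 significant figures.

L₁/L₂ = 0.000184

d₁ = 1/p₁ = 1/0.005711″ = 175.1 pc; d₂ = 1/p₂ = 1/0.002257″ = 443.07 pc.
M₁ = m₁ − 5 log₁₀ d₁ + 5 = 9.69 − 11.2164 + 5 = 3.4736.
M₂ = 2.37 − 13.2324 + 5 = -5.8624.
L₁/L₂ = 10^(0.4(M₂ − M₁)) = 10^(0.4 × (-9.3360)) = 10^(-3.73440) = 0.00018433.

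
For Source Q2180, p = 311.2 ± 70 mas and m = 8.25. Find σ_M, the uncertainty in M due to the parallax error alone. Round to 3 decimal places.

σ_M = 0.488 mag

M = m − 5 log₁₀ d + 5 = m + 5 log₁₀ p + 5, so ∂M/∂p = 5/(p ln 10).
σ_M = (5/ln 10) · (σ_p/p) = 2.1715 × 70/311.2 = 2.1715 × 0.22494 = 0.48846.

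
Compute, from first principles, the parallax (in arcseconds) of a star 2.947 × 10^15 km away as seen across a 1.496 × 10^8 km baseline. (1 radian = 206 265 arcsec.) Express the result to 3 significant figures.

θ ≈ B/d = (1.496 × 10^8) / (2.947 × 10^15) = 5.0763 × 10^-8 rad.
In arcseconds: 5.0763 × 10^-8 × 206265 = 0.010471″.

0.0105 arcsec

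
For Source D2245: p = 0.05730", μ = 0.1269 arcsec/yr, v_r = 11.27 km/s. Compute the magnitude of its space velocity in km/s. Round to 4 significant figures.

15.40 km/s

d = 1/p = 1/0.05730″ = 17.452 pc.
v_t = 4.740 μ d = 4.740 × 0.1269 × 17.452 = 10.497 km/s.
v = √(v_r² + v_t²) = √(11.27² + 10.497²) = √237.2 = 15.401 km/s.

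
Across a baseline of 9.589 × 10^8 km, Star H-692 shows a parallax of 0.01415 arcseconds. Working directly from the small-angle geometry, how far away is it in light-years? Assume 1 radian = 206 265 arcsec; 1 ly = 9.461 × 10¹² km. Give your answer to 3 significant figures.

θ = 0.01415″ = 0.01415/206265 = 6.8601 × 10^-8 rad.
d = B/θ = (9.589 × 10^8) / (6.8601 × 10^-8) = 1.3978 × 10^16 km = (1.3978 × 10^16) / (9.461 × 10^12) ly = 1477.4 ly.

1480 ly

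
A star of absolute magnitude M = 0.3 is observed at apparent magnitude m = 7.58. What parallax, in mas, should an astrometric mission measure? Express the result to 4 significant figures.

3.499 mas

m − M = 7.58 − 0.3 = 7.28.
d = 10^((m−M)/5 + 1) = 10^2.456 = 285.76 pc.
p = 1/d = 1/285.76 = 0.0034994 arcsec = 3.4994 mas.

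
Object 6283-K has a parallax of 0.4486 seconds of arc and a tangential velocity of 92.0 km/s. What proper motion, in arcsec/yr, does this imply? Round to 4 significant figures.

8.707 arcsec/yr

d = 1/p = 1/0.4486″ = 2.2292 pc.
μ = v_t / (4.74 d) = 92.0 / (4.74 × 2.2292) = 92.0 / 10.566 = 8.7072 ″/yr.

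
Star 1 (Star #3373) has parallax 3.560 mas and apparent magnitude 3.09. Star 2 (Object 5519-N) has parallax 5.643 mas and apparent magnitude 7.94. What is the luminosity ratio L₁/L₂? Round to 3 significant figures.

L₁/L₂ = 219

d₁ = 1/p₁ = 1/0.003560″ = 280.9 pc; d₂ = 1/p₂ = 1/0.005643″ = 177.21 pc.
M₁ = m₁ − 5 log₁₀ d₁ + 5 = 3.09 − 12.2428 + 5 = -4.1528.
M₂ = 7.94 − 11.2424 + 5 = 1.6976.
L₁/L₂ = 10^(0.4(M₂ − M₁)) = 10^(0.4 × 5.8504) = 10^2.34016 = 218.86.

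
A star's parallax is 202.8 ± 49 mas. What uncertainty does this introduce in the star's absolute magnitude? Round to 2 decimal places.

σ_M = 0.52 mag

M = m − 5 log₁₀ d + 5 = m + 5 log₁₀ p + 5, so ∂M/∂p = 5/(p ln 10).
σ_M = (5/ln 10) · (σ_p/p) = 2.1715 × 49/202.8 = 2.1715 × 0.24162 = 0.52468.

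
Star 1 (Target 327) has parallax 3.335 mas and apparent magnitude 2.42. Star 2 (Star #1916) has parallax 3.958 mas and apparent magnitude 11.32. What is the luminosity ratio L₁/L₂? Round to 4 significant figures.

d₁ = 1/p₁ = 1/0.003335″ = 299.85 pc; d₂ = 1/p₂ = 1/0.003958″ = 252.65 pc.
M₁ = m₁ − 5 log₁₀ d₁ + 5 = 2.42 − 12.3845 + 5 = -4.9645.
M₂ = 11.32 − 12.0126 + 5 = 4.3074.
L₁/L₂ = 10^(0.4(M₂ − M₁)) = 10^(0.4 × 9.2719) = 10^3.70876 = 5114.

L₁/L₂ = 5114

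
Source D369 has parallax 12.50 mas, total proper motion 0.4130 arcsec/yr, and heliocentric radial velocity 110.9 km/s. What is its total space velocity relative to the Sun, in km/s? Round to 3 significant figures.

d = 1/p = 1/0.01250″ = 80 pc.
v_t = 4.740 μ d = 4.740 × 0.4130 × 80 = 156.61 km/s.
v = √(v_r² + v_t²) = √(110.9² + 156.61²) = √36825.5 = 191.9 km/s.

192 km/s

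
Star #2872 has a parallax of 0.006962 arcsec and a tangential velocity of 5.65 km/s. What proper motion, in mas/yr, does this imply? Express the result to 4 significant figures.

d = 1/p = 1/0.006962″ = 143.64 pc.
μ = v_t / (4.74 d) = 5.65 / (4.74 × 143.64) = 5.65 / 680.85 = 0.0082985 ″/yr = 8.2985 mas/yr.

8.299 mas/yr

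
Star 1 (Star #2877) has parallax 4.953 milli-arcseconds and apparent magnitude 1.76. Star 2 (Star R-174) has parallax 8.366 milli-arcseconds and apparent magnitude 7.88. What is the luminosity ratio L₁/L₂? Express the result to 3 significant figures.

L₁/L₂ = 800

d₁ = 1/p₁ = 1/0.004953″ = 201.9 pc; d₂ = 1/p₂ = 1/0.008366″ = 119.53 pc.
M₁ = m₁ − 5 log₁₀ d₁ + 5 = 1.76 − 11.5257 + 5 = -4.7657.
M₂ = 7.88 − 10.3874 + 5 = 2.4926.
L₁/L₂ = 10^(0.4(M₂ − M₁)) = 10^(0.4 × 7.2583) = 10^2.90332 = 800.42.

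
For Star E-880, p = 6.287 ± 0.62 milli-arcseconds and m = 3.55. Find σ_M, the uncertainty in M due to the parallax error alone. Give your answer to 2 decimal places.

σ_M = 0.21 mag

M = m − 5 log₁₀ d + 5 = m + 5 log₁₀ p + 5, so ∂M/∂p = 5/(p ln 10).
σ_M = (5/ln 10) · (σ_p/p) = 2.1715 × 0.62/6.287 = 2.1715 × 0.098616 = 0.21414.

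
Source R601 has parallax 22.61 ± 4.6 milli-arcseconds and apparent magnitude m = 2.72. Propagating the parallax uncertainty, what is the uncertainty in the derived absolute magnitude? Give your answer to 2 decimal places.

σ_M = 0.44 mag

M = m − 5 log₁₀ d + 5 = m + 5 log₁₀ p + 5, so ∂M/∂p = 5/(p ln 10).
σ_M = (5/ln 10) · (σ_p/p) = 2.1715 × 4.6/22.61 = 2.1715 × 0.20345 = 0.44179.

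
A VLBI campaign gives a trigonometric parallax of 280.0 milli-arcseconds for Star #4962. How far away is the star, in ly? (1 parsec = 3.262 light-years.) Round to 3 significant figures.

11.7 ly

p = 280.0 milli-arcseconds = 0.2800 arcsec.
d = 1/p = 1/0.2800 = 3.5714 pc.
In light-years: 3.5714 × 3.262 = 11.65 ly.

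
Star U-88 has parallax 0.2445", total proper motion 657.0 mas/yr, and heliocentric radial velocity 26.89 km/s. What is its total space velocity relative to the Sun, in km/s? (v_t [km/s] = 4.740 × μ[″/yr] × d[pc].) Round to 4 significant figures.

d = 1/p = 1/0.2445″ = 4.09 pc.
μ = 657.0 mas/yr = 0.6570 ″/yr.
v_t = 4.740 μ d = 4.740 × 0.6570 × 4.09 = 12.737 km/s.
v = √(v_r² + v_t²) = √(26.89² + 12.737²) = √885.303 = 29.754 km/s.

29.75 km/s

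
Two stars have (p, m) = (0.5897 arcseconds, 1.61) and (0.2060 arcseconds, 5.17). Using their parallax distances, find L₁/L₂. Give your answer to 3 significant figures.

L₁/L₂ = 3.24

d₁ = 1/p₁ = 1/0.5897″ = 1.6958 pc; d₂ = 1/p₂ = 1/0.2060″ = 4.8544 pc.
M₁ = m₁ − 5 log₁₀ d₁ + 5 = 1.61 − 1.1469 + 5 = 5.4631.
M₂ = 5.17 − 3.4307 + 5 = 6.7393.
L₁/L₂ = 10^(0.4(M₂ − M₁)) = 10^(0.4 × 1.2762) = 10^0.51048 = 3.2395.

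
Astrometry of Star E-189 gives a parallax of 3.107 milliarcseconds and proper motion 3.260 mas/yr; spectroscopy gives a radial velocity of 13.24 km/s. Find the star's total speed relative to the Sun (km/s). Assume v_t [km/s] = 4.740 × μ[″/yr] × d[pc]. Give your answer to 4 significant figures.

d = 1/p = 1/0.003107″ = 321.85 pc.
μ = 3.260 mas/yr = 0.003260 ″/yr.
v_t = 4.740 μ d = 4.740 × 0.003260 × 321.85 = 4.9734 km/s.
v = √(v_r² + v_t²) = √(13.24² + 4.9734²) = √200.032 = 14.143 km/s.

14.14 km/s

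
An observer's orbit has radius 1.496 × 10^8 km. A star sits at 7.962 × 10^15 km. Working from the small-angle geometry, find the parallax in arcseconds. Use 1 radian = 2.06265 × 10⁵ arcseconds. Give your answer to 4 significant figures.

θ ≈ B/d = (1.496 × 10^8) / (7.962 × 10^15) = 1.8789 × 10^-8 rad.
In arcseconds: 1.8789 × 10^-8 × 206265 = 0.0038755″.

0.003876 arcsec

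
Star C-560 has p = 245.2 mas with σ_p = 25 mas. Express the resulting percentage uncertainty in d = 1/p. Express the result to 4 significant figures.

For d = 1/p, |σ_d/d| = |σ_p/p|.
σ_p/p = 25 / 245.2 = 0.10196 = 10.196%.

10.20%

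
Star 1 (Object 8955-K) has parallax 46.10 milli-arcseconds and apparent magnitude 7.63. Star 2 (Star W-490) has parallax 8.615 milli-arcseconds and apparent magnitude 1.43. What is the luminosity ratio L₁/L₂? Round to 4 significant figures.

L₁/L₂ = 0.0001156

d₁ = 1/p₁ = 1/0.04610″ = 21.692 pc; d₂ = 1/p₂ = 1/0.008615″ = 116.08 pc.
M₁ = m₁ − 5 log₁₀ d₁ + 5 = 7.63 − 6.6815 + 5 = 5.9485.
M₂ = 1.43 − 10.3238 + 5 = -3.8938.
L₁/L₂ = 10^(0.4(M₂ − M₁)) = 10^(0.4 × (-9.8423)) = 10^(-3.93692) = 0.00011563.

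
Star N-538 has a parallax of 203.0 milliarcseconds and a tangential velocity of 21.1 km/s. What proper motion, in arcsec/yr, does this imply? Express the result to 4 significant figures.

d = 1/p = 1/0.2030″ = 4.9261 pc.
μ = v_t / (4.74 d) = 21.1 / (4.74 × 4.9261) = 21.1 / 23.35 = 0.90364 ″/yr.

0.9036 arcsec/yr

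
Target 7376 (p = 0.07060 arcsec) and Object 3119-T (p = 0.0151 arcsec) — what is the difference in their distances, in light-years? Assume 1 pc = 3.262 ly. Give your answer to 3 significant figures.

170 ly

d_A = 1/0.07060″ = 14.164 pc; d_B = 1/0.01510″ = 66.225 pc.
|d_B − d_A| = |66.225 − 14.164| = 52.061 pc = 52.061 × 3.262 ly = 169.82 ly.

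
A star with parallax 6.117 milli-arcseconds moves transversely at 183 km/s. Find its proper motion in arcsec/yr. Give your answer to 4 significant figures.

0.2362 arcsec/yr

d = 1/p = 1/0.006117″ = 163.48 pc.
μ = v_t / (4.74 d) = 183 / (4.74 × 163.48) = 183 / 774.9 = 0.23616 ″/yr.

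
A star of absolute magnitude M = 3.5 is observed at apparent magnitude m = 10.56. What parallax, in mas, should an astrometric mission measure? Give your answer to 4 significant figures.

m − M = 10.56 − 3.5 = 7.06.
d = 10^((m−M)/5 + 1) = 10^2.412 = 258.23 pc.
p = 1/d = 1/258.23 = 0.0038725 arcsec = 3.8725 mas.

3.873 mas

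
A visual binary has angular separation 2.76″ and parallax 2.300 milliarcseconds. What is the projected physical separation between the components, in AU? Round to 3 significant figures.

d = 1/p = 1/0.002300″ = 434.78 pc.
At distance d (pc), an angle of θ arcsec spans θ·d AU: s = 2.76 × 434.78 = 1200 AU.

1200 AU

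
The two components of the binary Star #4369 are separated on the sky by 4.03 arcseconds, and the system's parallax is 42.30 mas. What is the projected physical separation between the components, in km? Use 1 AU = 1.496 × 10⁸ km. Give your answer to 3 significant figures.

d = 1/p = 1/0.04230″ = 23.641 pc.
At distance d (pc), an angle of θ arcsec spans θ·d AU: s = 4.03 × 23.641 = 95.273 AU.
= 95.273 × 1.496 × 10⁸ km = 1.4253 × 10^10 km.

1.43 × 10^10 km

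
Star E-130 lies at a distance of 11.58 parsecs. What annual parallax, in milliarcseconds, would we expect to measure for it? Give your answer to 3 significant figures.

86.4 mas

p = 1/d = 1/11.58 = 0.086356 arcsec.
= 0.086356 × 1000 = 86.356 mas.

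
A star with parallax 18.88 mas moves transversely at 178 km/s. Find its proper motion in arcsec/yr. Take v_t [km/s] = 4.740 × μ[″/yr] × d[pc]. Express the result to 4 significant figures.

d = 1/p = 1/0.01888″ = 52.966 pc.
μ = v_t / (4.74 d) = 178 / (4.74 × 52.966) = 178 / 251.06 = 0.70899 ″/yr.

0.7090 arcsec/yr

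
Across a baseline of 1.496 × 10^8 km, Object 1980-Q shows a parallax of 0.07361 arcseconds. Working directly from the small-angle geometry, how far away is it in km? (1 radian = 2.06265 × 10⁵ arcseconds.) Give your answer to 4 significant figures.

4.192 × 10^14 km

θ = 0.07361″ = 0.07361/206265 = 3.5687 × 10^-7 rad.
d = B/θ = (1.496 × 10^8) / (3.5687 × 10^-7) = 4.1920 × 10^14 km.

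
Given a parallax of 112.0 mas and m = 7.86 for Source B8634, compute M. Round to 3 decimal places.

d = 1/p = 1/0.1120″ = 8.9286 pc.
m − M = 5 log₁₀(8.9286) − 5 = 4.7539 − 5 = -0.2461.
M = m − (m − M) = 7.86 − (-0.2461) = 8.106.

M = 8.106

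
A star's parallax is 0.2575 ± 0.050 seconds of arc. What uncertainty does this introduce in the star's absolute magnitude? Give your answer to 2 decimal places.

σ_M = 0.42 mag

M = m − 5 log₁₀ d + 5 = m + 5 log₁₀ p + 5, so ∂M/∂p = 5/(p ln 10).
σ_M = (5/ln 10) · (σ_p/p) = 2.1715 × 0.050/0.2575 = 2.1715 × 0.19417 = 0.42164.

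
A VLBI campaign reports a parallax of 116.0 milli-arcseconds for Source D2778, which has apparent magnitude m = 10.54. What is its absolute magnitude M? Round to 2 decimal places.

M = 10.86

d = 1/p = 1/0.1160″ = 8.6207 pc.
m − M = 5 log₁₀(8.6207) − 5 = 4.6777 − 5 = -0.3223.
M = m − (m − M) = 10.54 − (-0.3223) = 10.86.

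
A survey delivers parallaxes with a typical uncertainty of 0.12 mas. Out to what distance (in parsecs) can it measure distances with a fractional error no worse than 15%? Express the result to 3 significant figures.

1250 pc

σ_d/d = σ_p/p, so the condition is σ_p/p ≤ 0.15, i.e. p ≥ σ_p/0.15.
p_min = 0.12/0.15 = 0.8 mas = 0.0008 arcsec.
d_max = 1/p_min = 1/0.0008 = 1250 pc.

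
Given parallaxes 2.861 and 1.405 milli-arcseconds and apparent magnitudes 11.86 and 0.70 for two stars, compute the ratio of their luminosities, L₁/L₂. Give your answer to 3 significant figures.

d₁ = 1/p₁ = 1/0.002861″ = 349.53 pc; d₂ = 1/p₂ = 1/0.001405″ = 711.74 pc.
M₁ = m₁ − 5 log₁₀ d₁ + 5 = 11.86 − 12.7174 + 5 = 4.1426.
M₂ = 0.70 − 14.2616 + 5 = -8.5616.
L₁/L₂ = 10^(0.4(M₂ − M₁)) = 10^(0.4 × (-12.7042)) = 10^(-5.08168) = 0.0000082855.

L₁/L₂ = 8.29 × 10^-6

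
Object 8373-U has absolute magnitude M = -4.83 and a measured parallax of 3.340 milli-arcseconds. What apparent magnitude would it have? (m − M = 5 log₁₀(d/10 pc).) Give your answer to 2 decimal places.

d = 1/p = 1/0.003340″ = 299.4 pc.
m − M = 5 log₁₀ d − 5 = 5 log₁₀(299.4) − 5 = 12.3813 − 5 = 7.3813.
m = M + (m − M) = -4.83 + 7.3813 = 2.55.

m = 2.55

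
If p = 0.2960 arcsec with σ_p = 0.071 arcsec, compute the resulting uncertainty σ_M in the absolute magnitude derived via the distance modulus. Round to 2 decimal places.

σ_M = 0.52 mag

M = m − 5 log₁₀ d + 5 = m + 5 log₁₀ p + 5, so ∂M/∂p = 5/(p ln 10).
σ_M = (5/ln 10) · (σ_p/p) = 2.1715 × 0.071/0.2960 = 2.1715 × 0.23986 = 0.52086.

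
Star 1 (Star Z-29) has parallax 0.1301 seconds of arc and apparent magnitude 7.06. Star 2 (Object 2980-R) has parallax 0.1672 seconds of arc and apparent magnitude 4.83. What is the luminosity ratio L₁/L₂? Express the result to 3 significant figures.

L₁/L₂ = 0.212

d₁ = 1/p₁ = 1/0.1301″ = 7.6864 pc; d₂ = 1/p₂ = 1/0.1672″ = 5.9809 pc.
M₁ = m₁ − 5 log₁₀ d₁ + 5 = 7.06 − 4.4286 + 5 = 7.6314.
M₂ = 4.83 − 3.8838 + 5 = 5.9462.
L₁/L₂ = 10^(0.4(M₂ − M₁)) = 10^(0.4 × (-1.6852)) = 10^(-0.67408) = 0.2118.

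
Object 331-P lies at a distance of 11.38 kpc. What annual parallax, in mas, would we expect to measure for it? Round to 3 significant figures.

d = 11.38 kpc = 11380 pc.
p = 1/d = 1/11380 = 0.000087873 arcsec.
= 0.000087873 × 1000 = 0.087873 mas.

0.0879 mas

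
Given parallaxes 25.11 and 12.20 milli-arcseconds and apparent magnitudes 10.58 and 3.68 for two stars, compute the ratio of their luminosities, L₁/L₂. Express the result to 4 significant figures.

d₁ = 1/p₁ = 1/0.02511″ = 39.825 pc; d₂ = 1/p₂ = 1/0.01220″ = 81.967 pc.
M₁ = m₁ − 5 log₁₀ d₁ + 5 = 10.58 − 8.0008 + 5 = 7.5792.
M₂ = 3.68 − 9.5682 + 5 = -0.8882.
L₁/L₂ = 10^(0.4(M₂ − M₁)) = 10^(0.4 × (-8.4674)) = 10^(-3.38696) = 0.00041024.

L₁/L₂ = 0.0004102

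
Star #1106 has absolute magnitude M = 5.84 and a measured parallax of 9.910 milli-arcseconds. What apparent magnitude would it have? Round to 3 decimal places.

d = 1/p = 1/0.009910″ = 100.91 pc.
m − M = 5 log₁₀ d − 5 = 5 log₁₀(100.91) − 5 = 10.0197 − 5 = 5.0197.
m = M + (m − M) = 5.84 + 5.0197 = 10.860.

m = 10.860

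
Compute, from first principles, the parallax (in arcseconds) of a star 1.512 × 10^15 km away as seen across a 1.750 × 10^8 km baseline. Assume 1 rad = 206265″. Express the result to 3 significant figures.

0.0239 arcsec

θ ≈ B/d = (1.750 × 10^8) / (1.512 × 10^15) = 1.1574 × 10^-7 rad.
In arcseconds: 1.1574 × 10^-7 × 206265 = 0.023873″.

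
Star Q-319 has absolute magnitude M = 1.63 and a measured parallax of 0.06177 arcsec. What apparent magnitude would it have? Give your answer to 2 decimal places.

d = 1/p = 1/0.06177″ = 16.189 pc.
m − M = 5 log₁₀ d − 5 = 5 log₁₀(16.189) − 5 = 6.0461 − 5 = 1.0461.
m = M + (m − M) = 1.63 + 1.0461 = 2.68.

m = 2.68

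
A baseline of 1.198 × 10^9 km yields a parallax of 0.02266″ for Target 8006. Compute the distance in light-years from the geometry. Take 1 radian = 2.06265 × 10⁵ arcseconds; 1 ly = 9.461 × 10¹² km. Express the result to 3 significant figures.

θ = 0.02266″ = 0.02266/206265 = 1.0986 × 10^-7 rad.
d = B/θ = (1.198 × 10^9) / (1.0986 × 10^-7) = 1.0905 × 10^16 km = (1.0905 × 10^16) / (9.461 × 10^12) ly = 1152.6 ly.

1150 ly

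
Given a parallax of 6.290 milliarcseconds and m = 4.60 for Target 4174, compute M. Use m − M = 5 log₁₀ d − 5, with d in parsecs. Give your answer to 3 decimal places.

d = 1/p = 1/0.006290″ = 158.98 pc.
m − M = 5 log₁₀(158.98) − 5 = 11.0067 − 5 = 6.0067.
M = m − (m − M) = 4.60 − 6.0067 = -1.407.

M = -1.407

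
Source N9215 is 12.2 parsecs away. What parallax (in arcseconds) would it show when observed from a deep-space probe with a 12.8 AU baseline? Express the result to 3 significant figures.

p (arcsec) = B (AU) / d (pc).
p = 12.8 / 12.2 = 1.0492 arcsec.

1.05 arcsec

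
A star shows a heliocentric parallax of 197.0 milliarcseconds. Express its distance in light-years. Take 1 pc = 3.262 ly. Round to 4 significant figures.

16.56 light years

p = 197.0 milliarcseconds = 0.1970 arcsec.
d = 1/p = 1/0.1970 = 5.0761 pc.
In light-years: 5.0761 × 3.262 = 16.558 ly.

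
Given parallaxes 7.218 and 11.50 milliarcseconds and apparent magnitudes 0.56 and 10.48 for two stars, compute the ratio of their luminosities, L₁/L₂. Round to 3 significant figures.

d₁ = 1/p₁ = 1/0.007218″ = 138.54 pc; d₂ = 1/p₂ = 1/0.01150″ = 86.957 pc.
M₁ = m₁ − 5 log₁₀ d₁ + 5 = 0.56 − 10.7079 + 5 = -5.1479.
M₂ = 10.48 − 9.6965 + 5 = 5.7835.
L₁/L₂ = 10^(0.4(M₂ − M₁)) = 10^(0.4 × 10.9314) = 10^4.37256 = 23581.

L₁/L₂ = 23600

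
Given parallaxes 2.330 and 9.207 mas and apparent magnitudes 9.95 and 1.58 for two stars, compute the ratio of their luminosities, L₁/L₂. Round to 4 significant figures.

d₁ = 1/p₁ = 1/0.002330″ = 429.18 pc; d₂ = 1/p₂ = 1/0.009207″ = 108.61 pc.
M₁ = m₁ − 5 log₁₀ d₁ + 5 = 9.95 − 13.1632 + 5 = 1.7868.
M₂ = 1.58 − 10.1793 + 5 = -3.5993.
L₁/L₂ = 10^(0.4(M₂ − M₁)) = 10^(0.4 × (-5.3861)) = 10^(-2.15444) = 0.0070074.

L₁/L₂ = 0.007007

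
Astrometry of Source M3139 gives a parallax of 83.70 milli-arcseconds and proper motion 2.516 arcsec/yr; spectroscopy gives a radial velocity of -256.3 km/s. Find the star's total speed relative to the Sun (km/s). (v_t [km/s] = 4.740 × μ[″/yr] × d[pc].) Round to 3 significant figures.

d = 1/p = 1/0.08370″ = 11.947 pc.
v_t = 4.740 μ d = 4.740 × 2.516 × 11.947 = 142.48 km/s.
v = √(v_r² + v_t²) = √((-256.3)² + 142.48²) = √85990.2 = 293.24 km/s.

293 km/s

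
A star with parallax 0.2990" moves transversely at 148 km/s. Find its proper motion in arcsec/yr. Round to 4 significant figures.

9.336 arcsec/yr

d = 1/p = 1/0.2990″ = 3.3445 pc.
μ = v_t / (4.74 d) = 148 / (4.74 × 3.3445) = 148 / 15.853 = 9.3358 ″/yr.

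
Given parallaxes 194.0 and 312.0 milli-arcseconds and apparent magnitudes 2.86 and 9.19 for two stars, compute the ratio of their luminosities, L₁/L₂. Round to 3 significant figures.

d₁ = 1/p₁ = 1/0.1940″ = 5.1546 pc; d₂ = 1/p₂ = 1/0.3120″ = 3.2051 pc.
M₁ = m₁ − 5 log₁₀ d₁ + 5 = 2.86 − 3.5610 + 5 = 4.2990.
M₂ = 9.19 − 2.5292 + 5 = 11.6608.
L₁/L₂ = 10^(0.4(M₂ − M₁)) = 10^(0.4 × 7.3618) = 10^2.94472 = 880.48.

L₁/L₂ = 880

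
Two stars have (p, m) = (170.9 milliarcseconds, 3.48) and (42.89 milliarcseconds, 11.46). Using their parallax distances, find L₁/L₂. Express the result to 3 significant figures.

L₁/L₂ = 98.0

d₁ = 1/p₁ = 1/0.1709″ = 5.8514 pc; d₂ = 1/p₂ = 1/0.04289″ = 23.315 pc.
M₁ = m₁ − 5 log₁₀ d₁ + 5 = 3.48 − 3.8363 + 5 = 4.6437.
M₂ = 11.46 − 6.8382 + 5 = 9.6218.
L₁/L₂ = 10^(0.4(M₂ − M₁)) = 10^(0.4 × 4.9781) = 10^1.99124 = 98.003.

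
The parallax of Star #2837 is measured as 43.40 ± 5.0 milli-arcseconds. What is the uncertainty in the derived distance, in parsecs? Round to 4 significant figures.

2.655 pc

d = 1/p, so σ_d = σ_p / p².
σ_d = 0.00500 / (0.04340)² = 0.00500 / 0.0018836 = 2.6545 pc.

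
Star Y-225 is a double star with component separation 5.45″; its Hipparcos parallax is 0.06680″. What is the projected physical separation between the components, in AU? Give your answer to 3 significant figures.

d = 1/p = 1/0.06680″ = 14.97 pc.
At distance d (pc), an angle of θ arcsec spans θ·d AU: s = 5.45 × 14.97 = 81.587 AU.

81.6 AU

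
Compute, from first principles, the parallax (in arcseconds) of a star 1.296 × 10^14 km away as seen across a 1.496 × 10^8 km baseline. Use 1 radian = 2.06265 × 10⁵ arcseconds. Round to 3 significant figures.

0.238 arcsec

θ ≈ B/d = (1.496 × 10^8) / (1.296 × 10^14) = 1.1543 × 10^-6 rad.
In arcseconds: 1.1543 × 10^-6 × 206265 = 0.23809″.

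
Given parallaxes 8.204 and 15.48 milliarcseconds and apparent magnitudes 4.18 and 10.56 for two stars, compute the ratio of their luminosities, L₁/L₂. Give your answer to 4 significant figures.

L₁/L₂ = 1269

d₁ = 1/p₁ = 1/0.008204″ = 121.89 pc; d₂ = 1/p₂ = 1/0.01548″ = 64.599 pc.
M₁ = m₁ − 5 log₁₀ d₁ + 5 = 4.18 − 10.4298 + 5 = -1.2498.
M₂ = 10.56 − 9.0511 + 5 = 6.5089.
L₁/L₂ = 10^(0.4(M₂ − M₁)) = 10^(0.4 × 7.7587) = 10^3.10348 = 1269.1.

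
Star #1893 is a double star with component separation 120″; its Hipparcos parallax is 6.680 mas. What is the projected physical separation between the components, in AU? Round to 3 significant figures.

d = 1/p = 1/0.006680″ = 149.7 pc.
At distance d (pc), an angle of θ arcsec spans θ·d AU: s = 120 × 149.7 = 17964 AU.

18000 AU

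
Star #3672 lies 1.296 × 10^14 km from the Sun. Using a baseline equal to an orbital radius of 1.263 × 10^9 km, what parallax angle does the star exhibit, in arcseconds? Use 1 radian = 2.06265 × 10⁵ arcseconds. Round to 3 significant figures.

2.01 arcsec

θ ≈ B/d = (1.263 × 10^9) / (1.296 × 10^14) = 9.7454 × 10^-6 rad.
In arcseconds: 9.7454 × 10^-6 × 206265 = 2.0101″.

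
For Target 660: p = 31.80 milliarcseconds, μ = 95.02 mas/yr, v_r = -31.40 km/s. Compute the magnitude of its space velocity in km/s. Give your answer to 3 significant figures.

d = 1/p = 1/0.03180″ = 31.447 pc.
μ = 95.02 mas/yr = 0.09502 ″/yr.
v_t = 4.740 μ d = 4.740 × 0.09502 × 31.447 = 14.164 km/s.
v = √(v_r² + v_t²) = √((-31.40)² + 14.164²) = √1186.58 = 34.447 km/s.

34.4 km/s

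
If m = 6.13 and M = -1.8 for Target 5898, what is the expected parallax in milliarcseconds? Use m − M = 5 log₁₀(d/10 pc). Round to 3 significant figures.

2.59 mas

m − M = 6.13 − (-1.8) = 7.93.
d = 10^((m−M)/5 + 1) = 10^2.586 = 385.48 pc.
p = 1/d = 1/385.48 = 0.0025942 arcsec = 2.5942 mas.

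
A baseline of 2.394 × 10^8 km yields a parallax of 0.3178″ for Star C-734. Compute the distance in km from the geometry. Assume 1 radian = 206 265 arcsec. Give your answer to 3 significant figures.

1.55 × 10^14 km

θ = 0.3178″ = 0.3178/206265 = 1.5407 × 10^-6 rad.
d = B/θ = (2.394 × 10^8) / (1.5407 × 10^-6) = 1.5538 × 10^14 km.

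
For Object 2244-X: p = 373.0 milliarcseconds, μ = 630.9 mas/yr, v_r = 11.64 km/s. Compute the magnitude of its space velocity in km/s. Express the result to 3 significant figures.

d = 1/p = 1/0.3730″ = 2.681 pc.
μ = 630.9 mas/yr = 0.6309 ″/yr.
v_t = 4.740 μ d = 4.740 × 0.6309 × 2.681 = 8.0174 km/s.
v = √(v_r² + v_t²) = √(11.64² + 8.0174²) = √199.768 = 14.134 km/s.

14.1 km/s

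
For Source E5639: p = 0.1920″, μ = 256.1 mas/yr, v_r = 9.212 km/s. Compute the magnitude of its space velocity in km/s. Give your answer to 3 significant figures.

11.2 km/s

d = 1/p = 1/0.1920″ = 5.2083 pc.
μ = 256.1 mas/yr = 0.2561 ″/yr.
v_t = 4.740 μ d = 4.740 × 0.2561 × 5.2083 = 6.3224 km/s.
v = √(v_r² + v_t²) = √(9.212² + 6.3224²) = √124.834 = 11.173 km/s.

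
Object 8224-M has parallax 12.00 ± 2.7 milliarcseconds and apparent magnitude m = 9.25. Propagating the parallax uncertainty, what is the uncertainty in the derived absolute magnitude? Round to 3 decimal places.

M = m − 5 log₁₀ d + 5 = m + 5 log₁₀ p + 5, so ∂M/∂p = 5/(p ln 10).
σ_M = (5/ln 10) · (σ_p/p) = 2.1715 × 2.7/12.00 = 2.1715 × 0.225 = 0.48859.

σ_M = 0.489 mag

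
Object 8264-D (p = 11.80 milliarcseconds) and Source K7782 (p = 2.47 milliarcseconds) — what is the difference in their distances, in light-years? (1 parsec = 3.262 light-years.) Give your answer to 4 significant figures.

1044 ly

d_A = 1/0.01180″ = 84.746 pc; d_B = 1/0.002470″ = 404.86 pc.
|d_B − d_A| = |404.86 − 84.746| = 320.11 pc = 320.11 × 3.262 ly = 1044.2 ly.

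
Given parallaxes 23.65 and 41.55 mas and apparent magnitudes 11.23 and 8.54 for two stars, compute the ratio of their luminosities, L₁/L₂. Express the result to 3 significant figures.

d₁ = 1/p₁ = 1/0.02365″ = 42.283 pc; d₂ = 1/p₂ = 1/0.04155″ = 24.067 pc.
M₁ = m₁ − 5 log₁₀ d₁ + 5 = 11.23 − 8.1308 + 5 = 8.0992.
M₂ = 8.54 − 6.9071 + 5 = 6.6329.
L₁/L₂ = 10^(0.4(M₂ − M₁)) = 10^(0.4 × (-1.4663)) = 10^(-0.58652) = 0.25911.

L₁/L₂ = 0.259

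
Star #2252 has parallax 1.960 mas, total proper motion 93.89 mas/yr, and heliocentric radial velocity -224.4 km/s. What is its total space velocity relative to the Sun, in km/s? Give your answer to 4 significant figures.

319.2 km/s

d = 1/p = 1/0.001960″ = 510.2 pc.
μ = 93.89 mas/yr = 0.09389 ″/yr.
v_t = 4.740 μ d = 4.740 × 0.09389 × 510.2 = 227.06 km/s.
v = √(v_r² + v_t²) = √((-224.4)² + 227.06²) = √101912 = 319.24 km/s.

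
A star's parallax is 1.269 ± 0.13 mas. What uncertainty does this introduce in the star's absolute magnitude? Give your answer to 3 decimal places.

σ_M = 0.222 mag

M = m − 5 log₁₀ d + 5 = m + 5 log₁₀ p + 5, so ∂M/∂p = 5/(p ln 10).
σ_M = (5/ln 10) · (σ_p/p) = 2.1715 × 0.13/1.269 = 2.1715 × 0.10244 = 0.22245.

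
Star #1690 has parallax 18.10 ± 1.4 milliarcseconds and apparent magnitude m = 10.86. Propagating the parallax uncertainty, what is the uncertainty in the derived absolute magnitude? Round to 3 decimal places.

σ_M = 0.168 mag

M = m − 5 log₁₀ d + 5 = m + 5 log₁₀ p + 5, so ∂M/∂p = 5/(p ln 10).
σ_M = (5/ln 10) · (σ_p/p) = 2.1715 × 1.4/18.10 = 2.1715 × 0.077348 = 0.16796.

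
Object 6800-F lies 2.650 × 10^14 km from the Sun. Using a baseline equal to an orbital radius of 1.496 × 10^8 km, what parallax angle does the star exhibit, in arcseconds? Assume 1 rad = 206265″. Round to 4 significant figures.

θ ≈ B/d = (1.496 × 10^8) / (2.650 × 10^14) = 5.6453 × 10^-7 rad.
In arcseconds: 5.6453 × 10^-7 × 206265 = 0.11644″.

0.1164 arcsec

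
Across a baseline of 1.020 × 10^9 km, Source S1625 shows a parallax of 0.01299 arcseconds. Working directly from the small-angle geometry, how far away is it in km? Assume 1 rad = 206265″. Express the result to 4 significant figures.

θ = 0.01299″ = 0.01299/206265 = 6.2977 × 10^-8 rad.
d = B/θ = (1.020 × 10^9) / (6.2977 × 10^-8) = 1.6196 × 10^16 km.

1.620 × 10^16 km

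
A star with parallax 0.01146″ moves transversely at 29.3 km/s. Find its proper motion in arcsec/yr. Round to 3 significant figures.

0.0708 arcsec/yr

d = 1/p = 1/0.01146″ = 87.26 pc.
μ = v_t / (4.74 d) = 29.3 / (4.74 × 87.26) = 29.3 / 413.61 = 0.07084 ″/yr.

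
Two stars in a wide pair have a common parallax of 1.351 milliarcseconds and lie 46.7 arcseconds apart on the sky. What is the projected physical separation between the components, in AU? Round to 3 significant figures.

d = 1/p = 1/0.001351″ = 740.19 pc.
At distance d (pc), an angle of θ arcsec spans θ·d AU: s = 46.7 × 740.19 = 34567 AU.

34600 AU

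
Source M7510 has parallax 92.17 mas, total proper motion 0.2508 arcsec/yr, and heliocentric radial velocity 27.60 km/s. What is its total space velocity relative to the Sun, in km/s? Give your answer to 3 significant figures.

d = 1/p = 1/0.09217″ = 10.85 pc.
v_t = 4.740 μ d = 4.740 × 0.2508 × 10.85 = 12.898 km/s.
v = √(v_r² + v_t²) = √(27.60² + 12.898²) = √928.118 = 30.465 km/s.

30.5 km/s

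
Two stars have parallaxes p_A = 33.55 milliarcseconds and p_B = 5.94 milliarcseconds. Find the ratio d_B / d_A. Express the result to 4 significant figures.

5.648

Since d = 1/p, d_B/d_A = p_A/p_B.
= 33.55 / 5.94 = 5.6481.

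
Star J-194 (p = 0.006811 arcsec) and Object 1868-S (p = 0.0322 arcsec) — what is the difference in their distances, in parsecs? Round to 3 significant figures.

116 pc

d_A = 1/0.006811″ = 146.82 pc; d_B = 1/0.03220″ = 31.056 pc.
|d_B − d_A| = |31.056 − 146.82| = 115.76 pc.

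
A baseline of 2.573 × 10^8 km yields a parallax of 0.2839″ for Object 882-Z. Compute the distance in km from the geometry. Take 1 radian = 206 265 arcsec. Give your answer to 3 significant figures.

θ = 0.2839″ = 0.2839/206265 = 1.3764 × 10^-6 rad.
d = B/θ = (2.573 × 10^8) / (1.3764 × 10^-6) = 1.8694 × 10^14 km.

1.87 × 10^14 km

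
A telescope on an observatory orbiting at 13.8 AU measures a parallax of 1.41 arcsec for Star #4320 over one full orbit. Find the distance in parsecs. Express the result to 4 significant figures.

9.787 pc

With baseline B (in AU) and parallax p (in arcsec), d = B/p parsecs.
d = 13.8 / 1.41 = 9.7872 pc.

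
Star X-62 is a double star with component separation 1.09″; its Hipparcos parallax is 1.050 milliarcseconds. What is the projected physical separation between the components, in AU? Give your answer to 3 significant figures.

d = 1/p = 1/0.001050″ = 952.38 pc.
At distance d (pc), an angle of θ arcsec spans θ·d AU: s = 1.09 × 952.38 = 1038.1 AU.

1040 AU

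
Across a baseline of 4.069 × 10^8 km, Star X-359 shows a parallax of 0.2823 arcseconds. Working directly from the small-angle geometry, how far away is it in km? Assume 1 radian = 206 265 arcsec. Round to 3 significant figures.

2.97 × 10^14 km

θ = 0.2823″ = 0.2823/206265 = 1.3686 × 10^-6 rad.
d = B/θ = (4.069 × 10^8) / (1.3686 × 10^-6) = 2.9731 × 10^14 km.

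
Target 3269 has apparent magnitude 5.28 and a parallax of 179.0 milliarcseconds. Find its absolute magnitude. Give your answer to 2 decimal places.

d = 1/p = 1/0.1790″ = 5.5866 pc.
m − M = 5 log₁₀(5.5866) − 5 = 3.7357 − 5 = -1.2643.
M = m − (m − M) = 5.28 − (-1.2643) = 6.54.

M = 6.54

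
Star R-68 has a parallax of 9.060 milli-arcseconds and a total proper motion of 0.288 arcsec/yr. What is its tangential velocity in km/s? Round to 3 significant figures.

d = 1/p = 1/0.009060″ = 110.38 pc.
v_t = 4.74 × μ × d = 4.74 × 0.288 × 110.38 = 150.68 km/s.

151 km/s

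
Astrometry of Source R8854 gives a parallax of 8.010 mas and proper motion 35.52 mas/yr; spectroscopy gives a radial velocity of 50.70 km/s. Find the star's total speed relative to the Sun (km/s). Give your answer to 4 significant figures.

54.88 km/s

d = 1/p = 1/0.008010″ = 124.84 pc.
μ = 35.52 mas/yr = 0.03552 ″/yr.
v_t = 4.740 μ d = 4.740 × 0.03552 × 124.84 = 21.019 km/s.
v = √(v_r² + v_t²) = √(50.70² + 21.019²) = √3012.29 = 54.884 km/s.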